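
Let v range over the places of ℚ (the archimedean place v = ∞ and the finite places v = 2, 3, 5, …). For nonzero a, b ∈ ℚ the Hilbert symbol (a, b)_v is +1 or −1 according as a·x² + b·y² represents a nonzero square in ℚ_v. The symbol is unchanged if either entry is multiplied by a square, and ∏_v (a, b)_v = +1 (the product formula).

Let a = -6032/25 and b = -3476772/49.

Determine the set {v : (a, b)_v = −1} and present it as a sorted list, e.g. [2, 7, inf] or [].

[2, 13, 17, 19, 23, inf]

Mod squares: a ≡ -377, b ≡ -96577. Check v ∈ {∞, 2, 3, 5, 7, 13, 17, 19, 23, 29}.
v=23: a=23^0·(≡20), b=23^1·(≡5) mod 23; (20|23)=-1, (5|23)=-1; (−1)^{0·1·11}·(-1)^1·(-1)^0 = -1.
v=5: a=5^-2·(≡3), b=5^0·(≡2) mod 5; (3|5)=-1, (2|5)=-1; (−1)^{-2·0·2}·(-1)^0·(-1)^-2 = +1.
v=13: a=13^1·(≡9), b=13^1·(≡7) mod 13; (9|13)=+1, (7|13)=-1; (−1)^{1·1·6}·(+1)^1·(-1)^1 = -1.
v=3: a=3^0·(≡1), b=3^2·(≡2) mod 3; (1|3)=+1, (2|3)=-1; (−1)^{0·2·1}·(+1)^2·(-1)^0 = +1.
v=∞: -377 < 0 and -96577 < 0  ⇒  (a,b)_∞ = -1.
v=2: v_2(a)=4, v_2(b)=2; units ≡ 7, 7 (mod 8); ε·ε+αω+βω = 1·1+4·0+2·0 ≡ 1  ⇒  (a,b)_2 = -1.
v=29: a=29^1·(≡23), b=29^0·(≡28) mod 29; (23|29)=+1, (28|29)=+1; (−1)^{1·0·14}·(+1)^0·(+1)^1 = +1.
v=19: a=19^0·(≡8), b=19^1·(≡7) mod 19; (8|19)=-1, (7|19)=+1; (−1)^{0·1·9}·(-1)^1·(+1)^0 = -1.
v=17: a=17^0·(≡11), b=17^1·(≡3) mod 17; (11|17)=-1, (3|17)=-1; (−1)^{0·1·8}·(-1)^1·(-1)^0 = -1.
v=7: a=7^0·(≡4), b=7^-2·(≡2) mod 7; (4|7)=+1, (2|7)=+1; (−1)^{0·-2·3}·(+1)^-2·(+1)^0 = +1.
(-377, -96577 / ℚ) ramifies at {2, 13, 17, 19, 23, ∞}: a division algebra.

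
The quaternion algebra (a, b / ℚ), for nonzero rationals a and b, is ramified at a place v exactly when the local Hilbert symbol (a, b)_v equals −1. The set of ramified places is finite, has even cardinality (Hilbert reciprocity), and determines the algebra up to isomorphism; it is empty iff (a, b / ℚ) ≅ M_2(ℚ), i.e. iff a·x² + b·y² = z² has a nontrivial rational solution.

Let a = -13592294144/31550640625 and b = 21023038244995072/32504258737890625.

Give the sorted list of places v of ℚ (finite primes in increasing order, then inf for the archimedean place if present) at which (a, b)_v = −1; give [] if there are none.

Mod squares: a ≡ -11, b ≡ 13. Check v ∈ {∞, 2, 5, 7, 11, 13, 29}.
v=11: a=11^1·(≡8), b=11^2·(≡2) mod 11; (8|11)=-1, (2|11)=-1; (−1)^{1·2·5}·(-1)^2·(-1)^1 = -1.
v=13: a=13^6·(≡7), b=13^9·(≡12) mod 13; (7|13)=-1, (12|13)=+1; (−1)^{6·9·6}·(-1)^9·(+1)^6 = -1.
v=∞: -11 < 0 and 13 > 0  ⇒  (a,b)_∞ = +1.
v=2: v_2(a)=8, v_2(b)=14; units ≡ 5, 5 (mod 8); ε·ε+αω+βω = 0·0+8·1+14·1 ≡ 0  ⇒  (a,b)_2 = +1.
v=29: a=29^-2·(≡8), b=29^-4·(≡6) mod 29; (8|29)=-1, (6|29)=+1; (−1)^{-2·-4·14}·(-1)^-4·(+1)^-2 = +1.
v=7: a=7^-4·(≡5), b=7^-6·(≡5) mod 7; (5|7)=-1, (5|7)=-1; (−1)^{-4·-6·3}·(-1)^-6·(-1)^-4 = +1.
v=5: a=5^-6·(≡1), b=5^-8·(≡3) mod 5; (1|5)=+1, (3|5)=-1; (−1)^{-6·-8·2}·(+1)^-8·(-1)^-6 = +1.
(-11, 13 / ℚ) ramifies at {11, 13}: a division algebra.

[11, 13]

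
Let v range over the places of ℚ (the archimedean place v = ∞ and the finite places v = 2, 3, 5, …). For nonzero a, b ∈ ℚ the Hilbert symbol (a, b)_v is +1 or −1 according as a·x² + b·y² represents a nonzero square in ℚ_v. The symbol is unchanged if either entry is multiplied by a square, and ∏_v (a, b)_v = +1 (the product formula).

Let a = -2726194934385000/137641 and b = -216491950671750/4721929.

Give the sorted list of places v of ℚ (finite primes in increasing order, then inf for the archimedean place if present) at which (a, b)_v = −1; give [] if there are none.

(a, b) ≡ (-25194, -2470) mod (ℚ^×)²; places V = {2, 3, 5, 7, 13, 17, 19, 41, 43, 53, ∞}.
(a,b)_∞: sgn(-25194)=−, sgn(-2470)=−, so -1.
(a,b)_5: α=4, u≡4; β=3, v≡4 (mod 5); (4|5)=+1, (4|5)=+1; sign (−1)^0·+1^3·+1^4 = +1.
(a,b)_53: α=-2, u≡41; β=-2, v≡51 (mod 53); (41|53)=-1, (51|53)=-1; sign (−1)^0·-1^-2·-1^-2 = +1.
(a,b)_13: α=1, u≡10; β=1, v≡6 (mod 13); (10|13)=+1, (6|13)=-1; sign (−1)^0·+1^1·-1^1 = -1.
(a,b)_43: α=2, u≡11; β=2, v≡23 (mod 43); (11|43)=+1, (23|43)=+1; sign (−1)^0·+1^2·+1^2 = +1.
(a,b)_3: α=5, u≡2; β=8, v≡2 (mod 3); (2|3)=-1, (2|3)=-1; sign (−1)^0·-1^8·-1^5 = -1.
(a,b)_41: α=0, u≡1; β=-2, v≡18 (mod 41); (1|41)=+1, (18|41)=+1; sign (−1)^0·+1^-2·+1^0 = +1.
(a,b)_17: α=3, u≡6; β=2, v≡3 (mod 17); (6|17)=-1, (3|17)=-1; sign (−1)^0·-1^2·-1^3 = -1.
(a,b)_19: α=1, u≡11; β=1, v≡18 (mod 19); (11|19)=+1, (18|19)=-1; sign (−1)^1·+1^1·-1^1 = +1.
(a,b)_7: α=-2, u≡3; β=0, v≡1 (mod 7); (3|7)=-1, (1|7)=+1; sign (−1)^0·-1^0·+1^-2 = +1.
(a,b)_2: α=3, β=1; u≡3, v≡5 (mod 8); ε(u)ε(v)=1·0, αω(v)=3·1, βω(u)=1·1; sum ≡ 0  ⇒  +1.
|Ram(-25194, -2470)| = 4, even; anisotropic at {3, 13, 17, ∞}.

[3, 13, 17, inf]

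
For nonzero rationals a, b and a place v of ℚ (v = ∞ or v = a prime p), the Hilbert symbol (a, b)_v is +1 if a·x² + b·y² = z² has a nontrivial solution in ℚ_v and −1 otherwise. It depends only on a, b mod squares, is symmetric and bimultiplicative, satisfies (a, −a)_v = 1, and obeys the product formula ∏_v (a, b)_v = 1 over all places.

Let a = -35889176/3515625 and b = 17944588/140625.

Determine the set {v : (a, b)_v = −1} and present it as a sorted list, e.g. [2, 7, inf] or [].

[2, 43]

(a, b) ≡ (-86, 43) mod (ℚ^×)²; places V = {2, 3, 5, 17, 19, 43, ∞}.
(a,b)_17: α=2, u≡15; β=2, v≡8 (mod 17); (15|17)=+1, (8|17)=+1; sign (−1)^0·+1^2·+1^2 = +1.
(a,b)_19: α=2, u≡4; β=2, v≡7 (mod 19); (4|19)=+1, (7|19)=+1; sign (−1)^0·+1^2·+1^2 = +1.
(a,b)_2: α=3, β=2; u≡5, v≡3 (mod 8); ε(u)ε(v)=0·1, αω(v)=3·1, βω(u)=2·1; sum ≡ 1  ⇒  -1.
(a,b)_∞: sgn(-86)=−, sgn(43)=+, so +1.
(a,b)_43: α=1, u≡36; β=1, v≡23 (mod 43); (36|43)=+1, (23|43)=+1; sign (−1)^1·+1^1·+1^1 = -1.
(a,b)_5: α=-8, u≡1; β=-6, v≡2 (mod 5); (1|5)=+1, (2|5)=-1; sign (−1)^0·+1^-6·-1^-8 = +1.
(a,b)_3: α=-2, u≡1; β=-2, v≡1 (mod 3); (1|3)=+1, (1|3)=+1; sign (−1)^0·+1^-2·+1^-2 = +1.
(-86, 43 / ℚ) ramifies at {2, 43}: a division algebra.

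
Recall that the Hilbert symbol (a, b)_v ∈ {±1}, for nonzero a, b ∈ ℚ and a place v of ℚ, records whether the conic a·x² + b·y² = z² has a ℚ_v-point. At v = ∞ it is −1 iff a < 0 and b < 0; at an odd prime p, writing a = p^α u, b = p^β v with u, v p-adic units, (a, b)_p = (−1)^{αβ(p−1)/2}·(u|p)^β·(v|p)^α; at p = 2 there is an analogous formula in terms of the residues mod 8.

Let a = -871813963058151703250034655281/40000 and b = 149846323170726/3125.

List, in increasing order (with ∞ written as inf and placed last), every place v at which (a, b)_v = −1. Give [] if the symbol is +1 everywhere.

[2, 13, 17, 31]

(a, b) ≡ (-45849, 8064030) mod (ℚ^×)²; places V = {2, 3, 5, 7, 11, 13, 17, 23, 29, 31, ∞}.
(a,b)_13: α=2, u≡2; β=1, v≡6 (mod 13); (2|13)=-1, (6|13)=-1; sign (−1)^0·-1^1·-1^2 = -1.
(a,b)_23: α=2, u≡12; β=1, v≡22 (mod 23); (12|23)=+1, (22|23)=-1; sign (−1)^0·+1^1·-1^2 = +1.
(a,b)_∞: sgn(-45849)=−, sgn(8064030)=+, so +1.
(a,b)_11: α=2, u≡7; β=0, v≡6 (mod 11); (7|11)=-1, (6|11)=-1; sign (−1)^0·-1^0·-1^2 = +1.
(a,b)_29: α=3, u≡26; β=1, v≡14 (mod 29); (26|29)=-1, (14|29)=-1; sign (−1)^0·-1^1·-1^3 = +1.
(a,b)_31: α=3, u≡10; β=1, v≡5 (mod 31); (10|31)=+1, (5|31)=+1; sign (−1)^1·+1^1·+1^3 = -1.
(a,b)_2: α=-6, β=1; u≡7, v≡7 (mod 8); ε(u)ε(v)=1·1, αω(v)=-6·0, βω(u)=1·0; sum ≡ 1  ⇒  -1.
(a,b)_3: α=13, u≡2; β=9, v≡1 (mod 3); (2|3)=-1, (1|3)=+1; sign (−1)^1·-1^9·+1^13 = +1.
(a,b)_7: α=2, u≡4; β=2, v≡1 (mod 7); (4|7)=+1, (1|7)=+1; sign (−1)^0·+1^2·+1^2 = +1.
(a,b)_17: α=5, u≡14; β=2, v≡12 (mod 17); (14|17)=-1, (12|17)=-1; sign (−1)^0·-1^2·-1^5 = -1.
(a,b)_5: α=-4, u≡1; β=-5, v≡1 (mod 5); (1|5)=+1, (1|5)=+1; sign (−1)^0·+1^-5·+1^-4 = +1.
|Ram(-45849, 8064030)| = 4, even; anisotropic at {2, 13, 17, 31}.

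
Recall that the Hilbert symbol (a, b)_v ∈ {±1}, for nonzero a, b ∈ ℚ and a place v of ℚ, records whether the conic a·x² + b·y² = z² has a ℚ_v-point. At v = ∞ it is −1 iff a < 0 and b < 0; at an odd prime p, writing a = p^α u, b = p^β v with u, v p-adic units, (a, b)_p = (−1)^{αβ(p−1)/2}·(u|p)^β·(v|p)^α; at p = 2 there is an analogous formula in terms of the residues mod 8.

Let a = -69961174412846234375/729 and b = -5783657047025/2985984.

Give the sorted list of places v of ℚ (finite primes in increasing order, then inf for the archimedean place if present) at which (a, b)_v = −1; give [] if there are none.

(a, b) ≡ (-116831, -100529) mod (ℚ^×)²; places V = {2, 3, 5, 11, 13, 19, 37, 41, 43, ∞}.
(a,b)_∞: sgn(-116831)=−, sgn(-100529)=−, so -1.
(a,b)_19: α=1, u≡16; β=1, v≡8 (mod 19); (16|19)=+1, (8|19)=-1; sign (−1)^1·+1^1·-1^1 = +1.
(a,b)_11: α=3, u≡1; β=1, v≡6 (mod 11); (1|11)=+1, (6|11)=-1; sign (−1)^1·+1^1·-1^3 = +1.
(a,b)_13: α=3, u≡9; β=1, v≡7 (mod 13); (9|13)=+1, (7|13)=-1; sign (−1)^0·+1^1·-1^3 = -1.
(a,b)_5: α=6, u≡4; β=2, v≡1 (mod 5); (4|5)=+1, (1|5)=+1; sign (−1)^0·+1^2·+1^6 = +1.
(a,b)_3: α=-6, u≡1; β=-6, v≡1 (mod 3); (1|3)=+1, (1|3)=+1; sign (−1)^0·+1^-6·+1^-6 = +1.
(a,b)_37: α=4, u≡32; β=3, v≡26 (mod 37); (32|37)=-1, (26|37)=+1; sign (−1)^0·-1^3·+1^4 = -1.
(a,b)_41: α=0, u≡29; β=2, v≡6 (mod 41); (29|41)=-1, (6|41)=-1; sign (−1)^0·-1^2·-1^0 = +1.
(a,b)_2: α=0, β=-12; u≡1, v≡7 (mod 8); ε(u)ε(v)=0·1, αω(v)=0·0, βω(u)=-12·0; sum ≡ 0  ⇒  +1.
(a,b)_43: α=1, u≡14; β=0, v≡34 (mod 43); (14|43)=+1, (34|43)=-1; sign (−1)^0·+1^0·-1^1 = -1.
|Ram(-116831, -100529)| = 4, even; anisotropic at {13, 37, 43, ∞}.

[13, 37, 43, inf]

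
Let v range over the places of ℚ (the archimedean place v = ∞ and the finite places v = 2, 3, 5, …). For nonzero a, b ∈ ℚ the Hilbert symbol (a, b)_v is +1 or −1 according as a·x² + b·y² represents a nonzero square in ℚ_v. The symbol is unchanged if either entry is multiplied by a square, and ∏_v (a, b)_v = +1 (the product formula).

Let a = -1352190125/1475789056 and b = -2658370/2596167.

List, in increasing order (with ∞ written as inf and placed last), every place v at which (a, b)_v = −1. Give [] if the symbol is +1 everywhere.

(a, b) ≡ (-5, -910) mod (ℚ^×)²; places V = {2, 3, 5, 7, 11, 13, 23, 29, ∞}.
(a,b)_∞: sgn(-5)=−, sgn(-910)=−, so -1.
(a,b)_5: α=3, u≡4; β=1, v≡3 (mod 5); (4|5)=+1, (3|5)=-1; sign (−1)^0·+1^1·-1^3 = -1.
(a,b)_3: α=0, u≡1; β=-2, v≡2 (mod 3); (1|3)=+1, (2|3)=-1; sign (−1)^0·+1^-2·-1^0 = +1.
(a,b)_11: α=2, u≡10; β=2, v≡4 (mod 11); (10|11)=-1, (4|11)=+1; sign (−1)^0·-1^2·+1^2 = +1.
(a,b)_29: α=0, u≡13; β=-2, v≡18 (mod 29); (13|29)=+1, (18|29)=-1; sign (−1)^0·+1^-2·-1^0 = +1.
(a,b)_23: α=2, u≡2; β=0, v≡19 (mod 23); (2|23)=+1, (19|23)=-1; sign (−1)^0·+1^0·-1^2 = +1.
(a,b)_2: α=-8, β=1; u≡3, v≡1 (mod 8); ε(u)ε(v)=1·0, αω(v)=-8·0, βω(u)=1·1; sum ≡ 1  ⇒  -1.
(a,b)_7: α=-8, u≡2; β=-3, v≡3 (mod 7); (2|7)=+1, (3|7)=-1; sign (−1)^0·+1^-3·-1^-8 = +1.
(a,b)_13: α=2, u≡11; β=3, v≡6 (mod 13); (11|13)=-1, (6|13)=-1; sign (−1)^0·-1^3·-1^2 = -1.
|Ram(-5, -910)| = 4, even; anisotropic at {2, 5, 13, ∞}.

[2, 5, 13, inf]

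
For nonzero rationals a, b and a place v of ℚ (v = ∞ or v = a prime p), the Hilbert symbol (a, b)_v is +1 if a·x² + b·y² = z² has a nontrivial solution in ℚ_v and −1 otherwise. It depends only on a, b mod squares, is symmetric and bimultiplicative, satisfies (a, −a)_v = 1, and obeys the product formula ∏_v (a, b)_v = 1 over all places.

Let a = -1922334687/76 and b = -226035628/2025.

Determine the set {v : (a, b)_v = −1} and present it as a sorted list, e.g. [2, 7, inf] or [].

(a, b) ≡ (-852397, -1153243) mod (ℚ^×)²; places V = {2, 3, 5, 7, 13, 17, 19, 23, 29, ∞}.
(a,b)_19: α=-1, u≡15; β=1, v≡13 (mod 19); (15|19)=-1, (13|19)=-1; sign (−1)^1·-1^1·-1^-1 = -1.
(a,b)_13: α=1, u≡3; β=1, v≡4 (mod 13); (3|13)=+1, (4|13)=+1; sign (−1)^0·+1^1·+1^1 = +1.
(a,b)_17: α=1, u≡4; β=0, v≡5 (mod 17); (4|17)=+1, (5|17)=-1; sign (−1)^0·+1^0·-1^1 = -1.
(a,b)_5: α=0, u≡3; β=-2, v≡2 (mod 5); (3|5)=-1, (2|5)=-1; sign (−1)^0·-1^-2·-1^0 = +1.
(a,b)_7: α=1, u≡1; β=3, v≡6 (mod 7); (1|7)=+1, (6|7)=-1; sign (−1)^1·+1^3·-1^1 = +1.
(a,b)_29: α=1, u≡4; β=1, v≡12 (mod 29); (4|29)=+1, (12|29)=-1; sign (−1)^0·+1^1·-1^1 = -1.
(a,b)_∞: sgn(-852397)=−, sgn(-1153243)=−, so -1.
(a,b)_23: α=2, u≡4; β=1, v≡11 (mod 23); (4|23)=+1, (11|23)=-1; sign (−1)^0·+1^1·-1^2 = +1.
(a,b)_3: α=4, u≡2; β=-4, v≡2 (mod 3); (2|3)=-1, (2|3)=-1; sign (−1)^0·-1^-4·-1^4 = +1.
(a,b)_2: α=-2, β=2; u≡3, v≡5 (mod 8); ε(u)ε(v)=1·0, αω(v)=-2·1, βω(u)=2·1; sum ≡ 0  ⇒  +1.
|Ram(-852397, -1153243)| = 4, even; anisotropic at {17, 19, 29, ∞}.

[17, 19, 29, inf]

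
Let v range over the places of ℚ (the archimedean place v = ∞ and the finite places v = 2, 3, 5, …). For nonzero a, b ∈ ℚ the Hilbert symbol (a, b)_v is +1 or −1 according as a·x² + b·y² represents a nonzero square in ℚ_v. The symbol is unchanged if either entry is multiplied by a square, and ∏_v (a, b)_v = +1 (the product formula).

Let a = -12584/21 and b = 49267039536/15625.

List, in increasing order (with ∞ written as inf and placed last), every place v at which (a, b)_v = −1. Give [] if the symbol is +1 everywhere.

(a, b) ≡ (-546, 11) mod (ℚ^×)²; places V = {2, 3, 5, 7, 11, 13, ∞}.
(a,b)_13: α=1, u≡9; β=4, v≡7 (mod 13); (9|13)=+1, (7|13)=-1; sign (−1)^0·+1^4·-1^1 = -1.
(a,b)_5: α=0, u≡1; β=-6, v≡1 (mod 5); (1|5)=+1, (1|5)=+1; sign (−1)^0·+1^-6·+1^0 = +1.
(a,b)_3: α=-1, u≡1; β=4, v≡2 (mod 3); (1|3)=+1, (2|3)=-1; sign (−1)^0·+1^4·-1^-1 = -1.
(a,b)_∞: sgn(-546)=−, sgn(11)=+, so +1.
(a,b)_7: α=-1, u≡3; β=0, v≡1 (mod 7); (3|7)=-1, (1|7)=+1; sign (−1)^0·-1^0·+1^-1 = +1.
(a,b)_11: α=2, u≡5; β=3, v≡9 (mod 11); (5|11)=+1, (9|11)=+1; sign (−1)^0·+1^3·+1^2 = +1.
(a,b)_2: α=3, β=4; u≡7, v≡3 (mod 8); ε(u)ε(v)=1·1, αω(v)=3·1, βω(u)=4·0; sum ≡ 0  ⇒  +1.
(-546, 11 / ℚ) ramifies at {3, 13}: a division algebra.

[3, 13]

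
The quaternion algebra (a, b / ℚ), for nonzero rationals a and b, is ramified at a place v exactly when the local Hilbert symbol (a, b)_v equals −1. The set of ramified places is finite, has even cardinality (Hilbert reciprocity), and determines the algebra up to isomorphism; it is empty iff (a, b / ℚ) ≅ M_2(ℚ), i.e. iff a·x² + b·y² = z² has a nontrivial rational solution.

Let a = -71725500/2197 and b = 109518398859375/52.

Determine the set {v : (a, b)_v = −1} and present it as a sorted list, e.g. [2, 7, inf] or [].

(a, b) ≡ (-115115, 299) mod (ℚ^×)²; places V = {2, 3, 5, 7, 11, 13, 23, ∞}.
(a,b)_3: α=4, u≡1; β=2, v≡2 (mod 3); (1|3)=+1, (2|3)=-1; sign (−1)^0·+1^2·-1^4 = +1.
(a,b)_2: α=2, β=-2; u≡5, v≡3 (mod 8); ε(u)ε(v)=0·1, αω(v)=2·1, βω(u)=-2·1; sum ≡ 0  ⇒  +1.
(a,b)_13: α=-3, u≡11; β=-1, v≡3 (mod 13); (11|13)=-1, (3|13)=+1; sign (−1)^0·-1^-1·+1^-3 = -1.
(a,b)_7: α=1, u≡5; β=0, v≡3 (mod 7); (5|7)=-1, (3|7)=-1; sign (−1)^0·-1^0·-1^1 = -1.
(a,b)_∞: sgn(-115115)=−, sgn(299)=+, so +1.
(a,b)_5: α=3, u≡3; β=6, v≡1 (mod 5); (3|5)=-1, (1|5)=+1; sign (−1)^0·-1^6·+1^3 = +1.
(a,b)_23: α=1, u≡2; β=5, v≡3 (mod 23); (2|23)=+1, (3|23)=+1; sign (−1)^1·+1^5·+1^1 = -1.
(a,b)_11: α=1, u≡10; β=2, v≡7 (mod 11); (10|11)=-1, (7|11)=-1; sign (−1)^0·-1^2·-1^1 = -1.
|Ram(-115115, 299)| = 4, even; anisotropic at {7, 11, 13, 23}.

[7, 11, 13, 23]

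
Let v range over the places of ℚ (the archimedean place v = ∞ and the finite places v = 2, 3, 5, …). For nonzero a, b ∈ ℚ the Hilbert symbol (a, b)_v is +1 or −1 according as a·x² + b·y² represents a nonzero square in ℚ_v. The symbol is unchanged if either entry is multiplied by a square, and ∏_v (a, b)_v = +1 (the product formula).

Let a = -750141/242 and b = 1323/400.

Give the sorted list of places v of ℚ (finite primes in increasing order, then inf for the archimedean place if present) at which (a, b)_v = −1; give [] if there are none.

[3, 7]

(a, b) ≡ (-42, 3) mod (ℚ^×)²; places V = {2, 3, 5, 7, 11, ∞}.
(a,b)_5: α=0, u≡2; β=-2, v≡3 (mod 5); (2|5)=-1, (3|5)=-1; sign (−1)^0·-1^-2·-1^0 = +1.
(a,b)_11: α=-2, u≡2; β=0, v≡9 (mod 11); (2|11)=-1, (9|11)=+1; sign (−1)^0·-1^0·+1^-2 = +1.
(a,b)_∞: sgn(-42)=−, sgn(3)=+, so +1.
(a,b)_2: α=-1, β=-4; u≡3, v≡3 (mod 8); ε(u)ε(v)=1·1, αω(v)=-1·1, βω(u)=-4·1; sum ≡ 0  ⇒  +1.
(a,b)_7: α=3, u≡1; β=2, v≡6 (mod 7); (1|7)=+1, (6|7)=-1; sign (−1)^0·+1^2·-1^3 = -1.
(a,b)_3: α=7, u≡1; β=3, v≡1 (mod 3); (1|3)=+1, (1|3)=+1; sign (−1)^1·+1^3·+1^7 = -1.
(-42, 3 / ℚ) ramifies at {3, 7}: a division algebra.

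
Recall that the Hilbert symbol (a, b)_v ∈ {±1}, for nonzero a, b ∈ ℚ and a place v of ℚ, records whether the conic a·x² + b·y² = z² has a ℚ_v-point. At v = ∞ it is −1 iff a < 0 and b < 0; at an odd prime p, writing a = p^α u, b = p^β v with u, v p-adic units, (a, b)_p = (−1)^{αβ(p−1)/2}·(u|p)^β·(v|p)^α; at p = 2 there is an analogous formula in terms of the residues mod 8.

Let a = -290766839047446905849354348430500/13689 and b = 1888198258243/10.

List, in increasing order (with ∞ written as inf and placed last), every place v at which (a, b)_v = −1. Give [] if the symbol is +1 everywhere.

[2, 29]

Mod squares: a ≡ -2013905, b ≡ 292030. Check v ∈ {∞, 2, 3, 5, 7, 11, 13, 17, 19, 29, 43, 53}.
v=43: a=43^5·(≡36), b=43^2·(≡6) mod 43; (36|43)=+1, (6|43)=+1; (−1)^{5·2·21}·(+1)^2·(+1)^5 = +1.
v=2: v_2(a)=2, v_2(b)=-1; units ≡ 7, 7 (mod 8); ε·ε+αω+βω = 1·1+2·0+-1·0 ≡ 1  ⇒  (a,b)_2 = -1.
v=7: a=7^2·(≡1), b=7^0·(≡1) mod 7; (1|7)=+1, (1|7)=+1; (−1)^{2·0·3}·(+1)^0·(+1)^2 = +1.
v=17: a=17^5·(≡9), b=17^2·(≡16) mod 17; (9|17)=+1, (16|17)=+1; (−1)^{5·2·8}·(+1)^2·(+1)^5 = +1.
v=11: a=11^2·(≡2), b=11^2·(≡6) mod 11; (2|11)=-1, (6|11)=-1; (−1)^{2·2·5}·(-1)^2·(-1)^2 = +1.
v=3: a=3^-4·(≡1), b=3^0·(≡1) mod 3; (1|3)=+1, (1|3)=+1; (−1)^{-4·0·1}·(+1)^0·(+1)^-4 = +1.
v=53: a=53^2·(≡9), b=53^1·(≡22) mod 53; (9|53)=+1, (22|53)=-1; (−1)^{2·1·26}·(+1)^1·(-1)^2 = +1.
v=19: a=19^3·(≡4), b=19^1·(≡12) mod 19; (4|19)=+1, (12|19)=-1; (−1)^{3·1·9}·(+1)^1·(-1)^3 = +1.
v=∞: -2013905 < 0 and 292030 > 0  ⇒  (a,b)_∞ = +1.
v=13: a=13^-2·(≡12), b=13^0·(≡5) mod 13; (12|13)=+1, (5|13)=-1; (−1)^{-2·0·6}·(+1)^0·(-1)^-2 = +1.
v=29: a=29^3·(≡3), b=29^1·(≡1) mod 29; (3|29)=-1, (1|29)=+1; (−1)^{3·1·14}·(-1)^1·(+1)^3 = -1.
v=5: a=5^3·(≡4), b=5^-1·(≡4) mod 5; (4|5)=+1, (4|5)=+1; (−1)^{3·-1·2}·(+1)^-1·(+1)^3 = +1.
Ram(-2013905, 292030) = {2, 29}; no ℚ_2-point on the conic.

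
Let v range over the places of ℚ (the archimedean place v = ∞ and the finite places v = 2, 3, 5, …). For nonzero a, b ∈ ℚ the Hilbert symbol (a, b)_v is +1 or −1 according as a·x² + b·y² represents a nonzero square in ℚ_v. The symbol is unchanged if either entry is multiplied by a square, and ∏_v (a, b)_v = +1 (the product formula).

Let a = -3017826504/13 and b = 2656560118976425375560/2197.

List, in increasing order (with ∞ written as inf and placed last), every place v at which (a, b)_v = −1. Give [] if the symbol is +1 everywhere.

[5, 7, 11, 13]

Mod squares: a ≡ -858, b ≡ 2730. Check v ∈ {∞, 2, 3, 5, 7, 11, 13, 23}.
v=5: a=5^0·(≡2), b=5^1·(≡1) mod 5; (2|5)=-1, (1|5)=+1; (−1)^{0·1·2}·(-1)^1·(+1)^0 = -1.
v=3: a=3^3·(≡2), b=3^9·(≡1) mod 3; (2|3)=-1, (1|3)=+1; (−1)^{3·9·1}·(-1)^9·(+1)^3 = +1.
v=2: v_2(a)=3, v_2(b)=3; units ≡ 3, 5 (mod 8); ε·ε+αω+βω = 1·0+3·1+3·1 ≡ 0  ⇒  (a,b)_2 = +1.
v=11: a=11^1·(≡6), b=11^4·(≡10) mod 11; (6|11)=-1, (10|11)=-1; (−1)^{1·4·5}·(-1)^4·(-1)^1 = -1.
v=13: a=13^-1·(≡9), b=13^-3·(≡2) mod 13; (9|13)=+1, (2|13)=-1; (−1)^{-1·-3·6}·(+1)^-3·(-1)^-1 = -1.
v=7: a=7^4·(≡5), b=7^7·(≡5) mod 7; (5|7)=-1, (5|7)=-1; (−1)^{4·7·3}·(-1)^7·(-1)^4 = -1.
v=23: a=23^2·(≡4), b=23^4·(≡13) mod 23; (4|23)=+1, (13|23)=+1; (−1)^{2·4·11}·(+1)^4·(+1)^2 = +1.
v=∞: -858 < 0 and 2730 > 0  ⇒  (a,b)_∞ = +1.
|Ram(-858, 2730)| = 4, even; anisotropic at {5, 7, 11, 13}.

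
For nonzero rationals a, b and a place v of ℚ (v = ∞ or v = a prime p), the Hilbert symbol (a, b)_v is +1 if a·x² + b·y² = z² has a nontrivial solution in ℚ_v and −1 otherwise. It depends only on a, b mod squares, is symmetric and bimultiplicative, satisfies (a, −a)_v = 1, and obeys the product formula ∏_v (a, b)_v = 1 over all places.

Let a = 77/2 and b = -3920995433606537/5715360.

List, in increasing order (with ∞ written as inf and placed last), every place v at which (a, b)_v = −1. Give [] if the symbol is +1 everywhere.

Mod squares: a ≡ 154, b ≡ -7130. Check v ∈ {∞, 2, 3, 5, 7, 11, 13, 23, 31}.
v=31: a=31^0·(≡23), b=31^3·(≡28) mod 31; (23|31)=-1, (28|31)=+1; (−1)^{0·3·15}·(-1)^3·(+1)^0 = -1.
v=5: a=5^0·(≡1), b=5^-1·(≡4) mod 5; (1|5)=+1, (4|5)=+1; (−1)^{0·-1·2}·(+1)^-1·(+1)^0 = +1.
v=∞: 154 > 0 and -7130 < 0  ⇒  (a,b)_∞ = +1.
v=13: a=13^0·(≡6), b=13^2·(≡2) mod 13; (6|13)=-1, (2|13)=-1; (−1)^{0·2·6}·(-1)^2·(-1)^0 = +1.
v=11: a=11^1·(≡9), b=11^2·(≡5) mod 11; (9|11)=+1, (5|11)=+1; (−1)^{1·2·5}·(+1)^2·(+1)^1 = +1.
v=23: a=23^0·(≡4), b=23^5·(≡6) mod 23; (4|23)=+1, (6|23)=+1; (−1)^{0·5·11}·(+1)^5·(+1)^0 = +1.
v=2: v_2(a)=-1, v_2(b)=-5; units ≡ 5, 3 (mod 8); ε·ε+αω+βω = 0·1+-1·1+-5·1 ≡ 0  ⇒  (a,b)_2 = +1.
v=7: a=7^1·(≡2), b=7^-2·(≡6) mod 7; (2|7)=+1, (6|7)=-1; (−1)^{1·-2·3}·(+1)^-2·(-1)^1 = -1.
v=3: a=3^0·(≡1), b=3^-6·(≡1) mod 3; (1|3)=+1, (1|3)=+1; (−1)^{0·-6·1}·(+1)^-6·(+1)^0 = +1.
Ram(154, -7130) = {7, 31}; no ℚ_7-point on the conic.

[7, 31]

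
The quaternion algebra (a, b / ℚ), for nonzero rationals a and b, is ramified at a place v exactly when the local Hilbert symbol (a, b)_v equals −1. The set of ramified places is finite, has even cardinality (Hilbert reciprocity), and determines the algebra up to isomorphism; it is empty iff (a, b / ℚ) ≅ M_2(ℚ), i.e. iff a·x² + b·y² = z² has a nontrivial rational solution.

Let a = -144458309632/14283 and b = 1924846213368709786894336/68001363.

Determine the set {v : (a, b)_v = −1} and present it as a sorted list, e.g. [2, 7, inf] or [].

[2, 19, 31, 47]

Mod squares: a ≡ -2159274, b ≡ 166098. Check v ∈ {∞, 2, 3, 7, 13, 19, 23, 31, 47}.
v=7: a=7^2·(≡1), b=7^0·(≡1) mod 7; (1|7)=+1, (1|7)=+1; (−1)^{2·0·3}·(+1)^0·(+1)^2 = +1.
v=2: v_2(a)=13, v_2(b)=29; units ≡ 3, 1 (mod 8); ε·ε+αω+βω = 1·0+13·0+29·1 ≡ 1  ⇒  (a,b)_2 = -1.
v=19: a=19^1·(≡2), b=19^3·(≡10) mod 19; (2|19)=-1, (10|19)=-1; (−1)^{1·3·9}·(-1)^3·(-1)^1 = -1.
v=31: a=31^1·(≡22), b=31^3·(≡26) mod 31; (22|31)=-1, (26|31)=-1; (−1)^{1·3·15}·(-1)^3·(-1)^1 = -1.
v=47: a=47^1·(≡34), b=47^3·(≡17) mod 47; (34|47)=+1, (17|47)=+1; (−1)^{1·3·23}·(+1)^3·(+1)^1 = -1.
v=13: a=13^1·(≡4), b=13^2·(≡9) mod 13; (4|13)=+1, (9|13)=+1; (−1)^{1·2·6}·(+1)^2·(+1)^1 = +1.
v=∞: -2159274 < 0 and 166098 > 0  ⇒  (a,b)_∞ = +1.
v=23: a=23^-2·(≡6), b=23^-4·(≡10) mod 23; (6|23)=+1, (10|23)=-1; (−1)^{-2·-4·11}·(+1)^-4·(-1)^-2 = +1.
v=3: a=3^-3·(≡2), b=3^-5·(≡1) mod 3; (2|3)=-1, (1|3)=+1; (−1)^{-3·-5·1}·(-1)^-5·(+1)^-3 = +1.
(-2159274, 166098 / ℚ) ramifies at {2, 19, 31, 47}: a division algebra.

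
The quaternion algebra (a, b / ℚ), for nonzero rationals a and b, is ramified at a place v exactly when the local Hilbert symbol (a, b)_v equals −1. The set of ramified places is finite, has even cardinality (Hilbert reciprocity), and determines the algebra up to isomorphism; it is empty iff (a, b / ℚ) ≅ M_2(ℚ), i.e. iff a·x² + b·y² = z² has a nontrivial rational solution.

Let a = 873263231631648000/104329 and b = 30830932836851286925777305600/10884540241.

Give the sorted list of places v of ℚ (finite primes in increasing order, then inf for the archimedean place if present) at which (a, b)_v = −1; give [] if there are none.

(a, b) ≡ (5, 17589) mod (ℚ^×)²; places V = {2, 3, 5, 11, 13, 17, 19, 41, ∞}.
(a,b)_19: α=-2, u≡9; β=-4, v≡15 (mod 19); (9|19)=+1, (15|19)=-1; sign (−1)^0·+1^-4·-1^-2 = +1.
(a,b)_17: α=-2, u≡5; β=-4, v≡14 (mod 17); (5|17)=-1, (14|17)=-1; sign (−1)^0·-1^-4·-1^-2 = +1.
(a,b)_11: α=4, u≡3; β=7, v≡5 (mod 11); (3|11)=+1, (5|11)=+1; sign (−1)^0·+1^7·+1^4 = +1.
(a,b)_2: α=8, β=18; u≡5, v≡5 (mod 8); ε(u)ε(v)=0·0, αω(v)=8·1, βω(u)=18·1; sum ≡ 0  ⇒  +1.
(a,b)_3: α=8, u≡2; β=13, v≡1 (mod 3); (2|3)=-1, (1|3)=+1; sign (−1)^0·-1^13·+1^8 = -1.
(a,b)_∞: sgn(5)=+, sgn(17589)=+, so +1.
(a,b)_41: α=2, u≡16; β=3, v≡24 (mod 41); (16|41)=+1, (24|41)=-1; sign (−1)^0·+1^3·-1^2 = +1.
(a,b)_13: α=2, u≡7; β=3, v≡3 (mod 13); (7|13)=-1, (3|13)=+1; sign (−1)^0·-1^3·+1^2 = -1.
(a,b)_5: α=3, u≡1; β=2, v≡4 (mod 5); (1|5)=+1, (4|5)=+1; sign (−1)^0·+1^2·+1^3 = +1.
(5, 17589 / ℚ) ramifies at {3, 13}: a division algebra.

[3, 13]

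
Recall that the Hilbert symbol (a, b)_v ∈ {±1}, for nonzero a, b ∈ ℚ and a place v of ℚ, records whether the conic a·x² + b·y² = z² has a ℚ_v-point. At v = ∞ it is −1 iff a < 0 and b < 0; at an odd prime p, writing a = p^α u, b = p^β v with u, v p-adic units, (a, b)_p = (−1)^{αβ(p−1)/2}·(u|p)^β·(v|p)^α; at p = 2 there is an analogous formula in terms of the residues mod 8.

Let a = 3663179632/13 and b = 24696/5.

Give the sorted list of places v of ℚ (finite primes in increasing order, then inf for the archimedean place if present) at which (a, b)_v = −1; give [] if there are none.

(a, b) ≡ (91, 70) mod (ℚ^×)²; places V = {2, 3, 5, 7, 13, 19, 43, ∞}.
(a,b)_5: α=0, u≡4; β=-1, v≡1 (mod 5); (4|5)=+1, (1|5)=+1; sign (−1)^0·+1^-1·+1^0 = +1.
(a,b)_∞: sgn(91)=+, sgn(70)=+, so +1.
(a,b)_7: α=3, u≡6; β=3, v≡6 (mod 7); (6|7)=-1, (6|7)=-1; sign (−1)^1·-1^3·-1^3 = -1.
(a,b)_19: α=2, u≡3; β=0, v≡3 (mod 19); (3|19)=-1, (3|19)=-1; sign (−1)^0·-1^0·-1^2 = +1.
(a,b)_2: α=4, β=3; u≡3, v≡3 (mod 8); ε(u)ε(v)=1·1, αω(v)=4·1, βω(u)=3·1; sum ≡ 0  ⇒  +1.
(a,b)_43: α=2, u≡32; β=0, v≡20 (mod 43); (32|43)=-1, (20|43)=-1; sign (−1)^0·-1^0·-1^2 = +1.
(a,b)_3: α=0, u≡1; β=2, v≡1 (mod 3); (1|3)=+1, (1|3)=+1; sign (−1)^0·+1^2·+1^0 = +1.
(a,b)_13: α=-1, u≡8; β=0, v≡7 (mod 13); (8|13)=-1, (7|13)=-1; sign (−1)^0·-1^0·-1^-1 = -1.
Ram(91, 70) = {7, 13}; no ℚ_7-point on the conic.

[7, 13]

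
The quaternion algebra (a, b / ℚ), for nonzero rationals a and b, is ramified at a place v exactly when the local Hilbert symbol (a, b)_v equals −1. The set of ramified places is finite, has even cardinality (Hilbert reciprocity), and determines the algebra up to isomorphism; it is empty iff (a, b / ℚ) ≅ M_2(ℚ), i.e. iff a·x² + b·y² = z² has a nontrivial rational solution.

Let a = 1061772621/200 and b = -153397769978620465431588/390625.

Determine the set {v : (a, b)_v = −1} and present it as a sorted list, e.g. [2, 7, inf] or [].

(a, b) ≡ (884442, -34017) mod (ℚ^×)²; places V = {2, 3, 5, 7, 13, 17, 23, 29, ∞}.
(a,b)_13: α=1, u≡11; β=2, v≡1 (mod 13); (11|13)=-1, (1|13)=+1; sign (−1)^0·-1^2·+1^1 = +1.
(a,b)_2: α=-3, β=2; u≡5, v≡7 (mod 8); ε(u)ε(v)=0·1, αω(v)=-3·0, βω(u)=2·1; sum ≡ 0  ⇒  +1.
(a,b)_3: α=1, u≡1; β=3, v≡1 (mod 3); (1|3)=+1, (1|3)=+1; sign (−1)^1·+1^3·+1^1 = -1.
(a,b)_7: α=4, u≡6; β=8, v≡6 (mod 7); (6|7)=-1, (6|7)=-1; sign (−1)^0·-1^8·-1^4 = +1.
(a,b)_23: α=1, u≡21; β=3, v≡2 (mod 23); (21|23)=-1, (2|23)=+1; sign (−1)^1·-1^3·+1^1 = +1.
(a,b)_∞: sgn(884442)=+, sgn(-34017)=−, so +1.
(a,b)_17: α=1, u≡14; β=3, v≡10 (mod 17); (14|17)=-1, (10|17)=-1; sign (−1)^0·-1^3·-1^1 = +1.
(a,b)_5: α=-2, u≡2; β=-8, v≡2 (mod 5); (2|5)=-1, (2|5)=-1; sign (−1)^0·-1^-8·-1^-2 = +1.
(a,b)_29: α=1, u≡19; β=3, v≡22 (mod 29); (19|29)=-1, (22|29)=+1; sign (−1)^0·-1^3·+1^1 = -1.
(884442, -34017 / ℚ) ramifies at {3, 29}: a division algebra.

[3, 29]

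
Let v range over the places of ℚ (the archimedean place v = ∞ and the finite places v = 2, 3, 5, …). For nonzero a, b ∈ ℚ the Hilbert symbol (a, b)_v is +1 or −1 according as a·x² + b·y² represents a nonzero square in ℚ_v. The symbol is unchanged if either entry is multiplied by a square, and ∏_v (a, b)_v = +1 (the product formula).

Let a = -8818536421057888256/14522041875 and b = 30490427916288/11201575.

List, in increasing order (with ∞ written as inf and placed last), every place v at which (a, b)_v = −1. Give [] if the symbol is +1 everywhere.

[3, 41]

(a, b) ≡ (-3813, 14) mod (ℚ^×)²; places V = {2, 3, 5, 7, 11, 23, 31, 41, ∞}.
(a,b)_31: α=3, u≡7; β=2, v≡16 (mod 31); (7|31)=+1, (16|31)=+1; sign (−1)^0·+1^2·+1^3 = +1.
(a,b)_23: α=-2, u≡17; β=-2, v≡20 (mod 23); (17|23)=-1, (20|23)=-1; sign (−1)^0·-1^-2·-1^-2 = +1.
(a,b)_2: α=32, β=21; u≡3, v≡7 (mod 8); ε(u)ε(v)=1·1, αω(v)=32·0, βω(u)=21·1; sum ≡ 0  ⇒  +1.
(a,b)_∞: sgn(-3813)=−, sgn(14)=+, so +1.
(a,b)_11: α=-4, u≡1; β=-2, v≡1 (mod 11); (1|11)=+1, (1|11)=+1; sign (−1)^0·+1^-2·+1^-4 = +1.
(a,b)_5: α=-4, u≡2; β=-2, v≡1 (mod 5); (2|5)=-1, (1|5)=+1; sign (−1)^0·-1^-2·+1^-4 = +1.
(a,b)_41: α=3, u≡22; β=2, v≡13 (mod 41); (22|41)=-1, (13|41)=-1; sign (−1)^0·-1^2·-1^3 = -1.
(a,b)_3: α=-1, u≡1; β=2, v≡2 (mod 3); (1|3)=+1, (2|3)=-1; sign (−1)^0·+1^2·-1^-1 = -1.
(a,b)_7: α=0, u≡2; β=-1, v≡1 (mod 7); (2|7)=+1, (1|7)=+1; sign (−1)^0·+1^-1·+1^0 = +1.
Ram(-3813, 14) = {3, 41}; no ℚ_3-point on the conic.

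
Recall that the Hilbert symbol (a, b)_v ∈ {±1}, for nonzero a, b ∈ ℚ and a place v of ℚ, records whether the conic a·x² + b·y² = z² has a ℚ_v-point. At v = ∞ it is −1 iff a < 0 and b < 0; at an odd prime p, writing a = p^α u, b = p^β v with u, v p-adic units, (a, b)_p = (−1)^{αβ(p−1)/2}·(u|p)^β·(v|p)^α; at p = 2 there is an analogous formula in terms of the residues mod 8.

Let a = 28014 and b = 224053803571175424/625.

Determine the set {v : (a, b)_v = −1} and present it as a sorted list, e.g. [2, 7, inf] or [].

(a, b) ≡ (28014, 278806) mod (ℚ^×)²; places V = {2, 3, 5, 7, 11, 19, 23, 29, ∞}.
(a,b)_∞: sgn(28014)=+, sgn(278806)=+, so +1.
(a,b)_23: α=1, u≡22; β=3, v≡3 (mod 23); (22|23)=-1, (3|23)=+1; sign (−1)^1·-1^3·+1^1 = +1.
(a,b)_7: α=1, u≡5; β=2, v≡5 (mod 7); (5|7)=-1, (5|7)=-1; sign (−1)^0·-1^2·-1^1 = -1.
(a,b)_11: α=0, u≡8; β=1, v≡2 (mod 11); (8|11)=-1, (2|11)=-1; sign (−1)^0·-1^1·-1^0 = -1.
(a,b)_29: α=1, u≡9; β=3, v≡11 (mod 29); (9|29)=+1, (11|29)=-1; sign (−1)^0·+1^3·-1^1 = -1.
(a,b)_2: α=1, β=13; u≡7, v≡3 (mod 8); ε(u)ε(v)=1·1, αω(v)=1·1, βω(u)=13·0; sum ≡ 0  ⇒  +1.
(a,b)_19: α=0, u≡8; β=1, v≡4 (mod 19); (8|19)=-1, (4|19)=+1; sign (−1)^0·-1^1·+1^0 = -1.
(a,b)_5: α=0, u≡4; β=-4, v≡4 (mod 5); (4|5)=+1, (4|5)=+1; sign (−1)^0·+1^-4·+1^0 = +1.
(a,b)_3: α=1, u≡2; β=2, v≡1 (mod 3); (2|3)=-1, (1|3)=+1; sign (−1)^0·-1^2·+1^1 = +1.
(28014, 278806 / ℚ) ramifies at {7, 11, 19, 29}: a division algebra.

[7, 11, 19, 29]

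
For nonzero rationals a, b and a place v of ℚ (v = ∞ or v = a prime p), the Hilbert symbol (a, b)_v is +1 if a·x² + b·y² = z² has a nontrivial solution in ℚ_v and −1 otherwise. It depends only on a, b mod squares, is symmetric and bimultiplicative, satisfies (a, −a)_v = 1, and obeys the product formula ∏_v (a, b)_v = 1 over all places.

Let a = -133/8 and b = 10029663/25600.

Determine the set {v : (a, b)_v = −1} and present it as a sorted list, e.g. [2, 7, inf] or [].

[2, 7]

Mod squares: a ≡ -266, b ≡ 7. Check v ∈ {∞, 2, 3, 5, 7, 19}.
v=3: a=3^0·(≡1), b=3^4·(≡1) mod 3; (1|3)=+1, (1|3)=+1; (−1)^{0·4·1}·(+1)^4·(+1)^0 = +1.
v=7: a=7^1·(≡2), b=7^3·(≡2) mod 7; (2|7)=+1, (2|7)=+1; (−1)^{1·3·3}·(+1)^3·(+1)^1 = -1.
v=5: a=5^0·(≡4), b=5^-2·(≡2) mod 5; (4|5)=+1, (2|5)=-1; (−1)^{0·-2·2}·(+1)^-2·(-1)^0 = +1.
v=∞: -266 < 0 and 7 > 0  ⇒  (a,b)_∞ = +1.
v=2: v_2(a)=-3, v_2(b)=-10; units ≡ 3, 7 (mod 8); ε·ε+αω+βω = 1·1+-3·0+-10·1 ≡ 1  ⇒  (a,b)_2 = -1.
v=19: a=19^1·(≡11), b=19^2·(≡17) mod 19; (11|19)=+1, (17|19)=+1; (−1)^{1·2·9}·(+1)^2·(+1)^1 = +1.
|Ram(-266, 7)| = 2, even; anisotropic at {2, 7}.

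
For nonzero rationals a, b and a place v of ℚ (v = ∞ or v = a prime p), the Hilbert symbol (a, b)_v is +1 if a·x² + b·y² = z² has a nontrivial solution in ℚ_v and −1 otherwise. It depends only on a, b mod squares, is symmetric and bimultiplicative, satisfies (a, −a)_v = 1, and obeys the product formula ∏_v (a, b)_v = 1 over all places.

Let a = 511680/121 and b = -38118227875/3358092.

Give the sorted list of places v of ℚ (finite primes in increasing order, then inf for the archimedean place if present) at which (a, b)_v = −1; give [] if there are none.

[2, 41]

Mod squares: a ≡ 7995, b ≡ -2070705. Check v ∈ {∞, 2, 3, 5, 7, 11, 13, 23, 37, 41, 47}.
v=23: a=23^0·(≡19), b=23^-4·(≡3) mod 23; (19|23)=-1, (3|23)=+1; (−1)^{0·-4·11}·(-1)^-4·(+1)^0 = +1.
v=7: a=7^0·(≡4), b=7^1·(≡5) mod 7; (4|7)=+1, (5|7)=-1; (−1)^{0·1·3}·(+1)^1·(-1)^0 = +1.
v=11: a=11^-2·(≡4), b=11^0·(≡9) mod 11; (4|11)=+1, (9|11)=+1; (−1)^{-2·0·5}·(+1)^0·(+1)^-2 = +1.
v=2: v_2(a)=6, v_2(b)=-2; units ≡ 3, 7 (mod 8); ε·ε+αω+βω = 1·1+6·0+-2·1 ≡ 1  ⇒  (a,b)_2 = -1.
v=37: a=37^0·(≡34), b=37^1·(≡33) mod 37; (34|37)=+1, (33|37)=+1; (−1)^{0·1·18}·(+1)^1·(+1)^0 = +1.
v=3: a=3^1·(≡1), b=3^-1·(≡2) mod 3; (1|3)=+1, (2|3)=-1; (−1)^{1·-1·1}·(+1)^-1·(-1)^1 = +1.
v=47: a=47^0·(≡31), b=47^2·(≡14) mod 47; (31|47)=-1, (14|47)=+1; (−1)^{0·2·23}·(-1)^2·(+1)^0 = +1.
v=13: a=13^1·(≡12), b=13^1·(≡1) mod 13; (12|13)=+1, (1|13)=+1; (−1)^{1·1·6}·(+1)^1·(+1)^1 = +1.
v=∞: 7995 > 0 and -2070705 < 0  ⇒  (a,b)_∞ = +1.
v=41: a=41^1·(≡33), b=41^1·(≡34) mod 41; (33|41)=+1, (34|41)=-1; (−1)^{1·1·20}·(+1)^1·(-1)^1 = -1.
v=5: a=5^1·(≡1), b=5^3·(≡1) mod 5; (1|5)=+1, (1|5)=+1; (−1)^{1·3·2}·(+1)^3·(+1)^1 = +1.
|Ram(7995, -2070705)| = 2, even; anisotropic at {2, 41}.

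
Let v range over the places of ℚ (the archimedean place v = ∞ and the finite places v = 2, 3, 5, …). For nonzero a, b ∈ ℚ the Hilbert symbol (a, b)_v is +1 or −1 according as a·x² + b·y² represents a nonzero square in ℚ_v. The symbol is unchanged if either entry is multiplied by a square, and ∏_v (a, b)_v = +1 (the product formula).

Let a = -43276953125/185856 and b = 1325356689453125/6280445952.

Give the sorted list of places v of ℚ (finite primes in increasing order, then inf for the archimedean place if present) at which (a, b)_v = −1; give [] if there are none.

[3, 7, 11, 19]

(a, b) ≡ (-13566, 49742) mod (ℚ^×)²; places V = {2, 3, 5, 7, 11, 17, 19, ∞}.
(a,b)_5: α=8, u≡1; β=12, v≡3 (mod 5); (1|5)=+1, (3|5)=-1; sign (−1)^0·+1^12·-1^8 = +1.
(a,b)_7: α=3, u≡4; β=5, v≡2 (mod 7); (4|7)=+1, (2|7)=+1; sign (−1)^1·+1^5·+1^3 = -1.
(a,b)_11: α=-2, u≡8; β=-3, v≡1 (mod 11); (8|11)=-1, (1|11)=+1; sign (−1)^0·-1^-3·+1^-2 = -1.
(a,b)_2: α=-9, β=-19; u≡1, v≡7 (mod 8); ε(u)ε(v)=0·1, αω(v)=-9·0, βω(u)=-19·0; sum ≡ 0  ⇒  +1.
(a,b)_19: α=1, u≡15; β=1, v≡14 (mod 19); (15|19)=-1, (14|19)=-1; sign (−1)^1·-1^1·-1^1 = -1.
(a,b)_3: α=-1, u≡2; β=-2, v≡2 (mod 3); (2|3)=-1, (2|3)=-1; sign (−1)^0·-1^-2·-1^-1 = -1.
(a,b)_17: α=1, u≡9; β=1, v≡1 (mod 17); (9|17)=+1, (1|17)=+1; sign (−1)^0·+1^1·+1^1 = +1.
(a,b)_∞: sgn(-13566)=−, sgn(49742)=+, so +1.
|Ram(-13566, 49742)| = 4, even; anisotropic at {3, 7, 11, 19}.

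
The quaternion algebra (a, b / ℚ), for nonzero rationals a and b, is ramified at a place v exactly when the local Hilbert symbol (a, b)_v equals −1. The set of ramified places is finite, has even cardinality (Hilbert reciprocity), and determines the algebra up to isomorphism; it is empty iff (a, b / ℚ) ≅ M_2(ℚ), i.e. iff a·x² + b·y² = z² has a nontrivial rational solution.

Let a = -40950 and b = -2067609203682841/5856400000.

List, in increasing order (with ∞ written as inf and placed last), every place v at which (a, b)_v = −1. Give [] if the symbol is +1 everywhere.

Mod squares: a ≡ -182, b ≡ -10. Check v ∈ {∞, 2, 3, 5, 7, 11, 13, 17, 19}.
v=2: v_2(a)=1, v_2(b)=-7; units ≡ 5, 3 (mod 8); ε·ε+αω+βω = 0·1+1·1+-7·1 ≡ 0  ⇒  (a,b)_2 = +1.
v=5: a=5^2·(≡2), b=5^-5·(≡3) mod 5; (2|5)=-1, (3|5)=-1; (−1)^{2·-5·2}·(-1)^-5·(-1)^2 = -1.
v=19: a=19^0·(≡14), b=19^2·(≡11) mod 19; (14|19)=-1, (11|19)=+1; (−1)^{0·2·9}·(-1)^2·(+1)^0 = +1.
v=11: a=11^0·(≡3), b=11^-4·(≡4) mod 11; (3|11)=+1, (4|11)=+1; (−1)^{0·-4·5}·(+1)^-4·(+1)^0 = +1.
v=3: a=3^2·(≡1), b=3^0·(≡2) mod 3; (1|3)=+1, (2|3)=-1; (−1)^{2·0·1}·(+1)^0·(-1)^2 = +1.
v=17: a=17^0·(≡3), b=17^4·(≡14) mod 17; (3|17)=-1, (14|17)=-1; (−1)^{0·4·8}·(-1)^4·(-1)^0 = +1.
v=∞: -182 < 0 and -10 < 0  ⇒  (a,b)_∞ = -1.
v=7: a=7^1·(≡2), b=7^4·(≡4) mod 7; (2|7)=+1, (4|7)=+1; (−1)^{1·4·3}·(+1)^4·(+1)^1 = +1.
v=13: a=13^1·(≡9), b=13^4·(≡1) mod 13; (9|13)=+1, (1|13)=+1; (−1)^{1·4·6}·(+1)^4·(+1)^1 = +1.
Ram(-182, -10) = {5, ∞}; no ℚ_5-point on the conic.

[5, inf]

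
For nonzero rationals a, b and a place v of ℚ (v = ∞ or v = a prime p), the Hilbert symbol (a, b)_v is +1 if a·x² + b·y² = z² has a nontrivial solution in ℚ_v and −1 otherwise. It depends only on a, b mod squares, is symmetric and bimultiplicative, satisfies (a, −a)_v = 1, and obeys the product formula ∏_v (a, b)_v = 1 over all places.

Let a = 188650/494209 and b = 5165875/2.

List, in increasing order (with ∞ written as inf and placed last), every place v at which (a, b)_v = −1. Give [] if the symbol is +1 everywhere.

Mod squares: a ≡ 154, b ≡ 1430. Check v ∈ {∞, 2, 5, 7, 11, 13, 17, 19, 37}.
v=7: a=7^3·(≡2), b=7^0·(≡4) mod 7; (2|7)=+1, (4|7)=+1; (−1)^{3·0·3}·(+1)^0·(+1)^3 = +1.
v=19: a=19^-2·(≡18), b=19^0·(≡11) mod 19; (18|19)=-1, (11|19)=+1; (−1)^{-2·0·9}·(-1)^0·(+1)^-2 = +1.
v=5: a=5^2·(≡4), b=5^3·(≡1) mod 5; (4|5)=+1, (1|5)=+1; (−1)^{2·3·2}·(+1)^3·(+1)^2 = +1.
v=2: v_2(a)=1, v_2(b)=-1; units ≡ 5, 3 (mod 8); ε·ε+αω+βω = 0·1+1·1+-1·1 ≡ 0  ⇒  (a,b)_2 = +1.
v=∞: 154 > 0 and 1430 > 0  ⇒  (a,b)_∞ = +1.
v=11: a=11^1·(≡1), b=11^1·(≡1) mod 11; (1|11)=+1, (1|11)=+1; (−1)^{1·1·5}·(+1)^1·(+1)^1 = -1.
v=17: a=17^0·(≡9), b=17^2·(≡4) mod 17; (9|17)=+1, (4|17)=+1; (−1)^{0·2·8}·(+1)^2·(+1)^0 = +1.
v=37: a=37^-2·(≡22), b=37^0·(≡23) mod 37; (22|37)=-1, (23|37)=-1; (−1)^{-2·0·18}·(-1)^0·(-1)^-2 = +1.
v=13: a=13^0·(≡7), b=13^1·(≡2) mod 13; (7|13)=-1, (2|13)=-1; (−1)^{0·1·6}·(-1)^1·(-1)^0 = -1.
|Ram(154, 1430)| = 2, even; anisotropic at {11, 13}.

[11, 13]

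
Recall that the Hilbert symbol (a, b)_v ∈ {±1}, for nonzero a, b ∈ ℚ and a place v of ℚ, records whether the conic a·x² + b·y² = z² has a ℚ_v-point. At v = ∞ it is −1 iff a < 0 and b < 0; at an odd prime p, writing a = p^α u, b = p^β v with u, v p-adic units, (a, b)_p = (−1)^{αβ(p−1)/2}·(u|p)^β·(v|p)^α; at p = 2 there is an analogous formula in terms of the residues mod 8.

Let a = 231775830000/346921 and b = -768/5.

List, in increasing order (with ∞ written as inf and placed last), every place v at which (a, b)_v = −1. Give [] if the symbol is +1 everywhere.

[5, 11, 13, 29]

(a, b) ≡ (286143, -15) mod (ℚ^×)²; places V = {2, 3, 5, 11, 13, 19, 23, 29, 31, ∞}.
(a,b)_19: α=-2, u≡3; β=0, v≡6 (mod 19); (3|19)=-1, (6|19)=+1; sign (−1)^0·-1^0·+1^-2 = +1.
(a,b)_11: α=1, u≡1; β=0, v≡7 (mod 11); (1|11)=+1, (7|11)=-1; sign (−1)^0·+1^0·-1^1 = -1.
(a,b)_31: α=-2, u≡27; β=0, v≡20 (mod 31); (27|31)=-1, (20|31)=+1; sign (−1)^0·-1^0·+1^-2 = +1.
(a,b)_2: α=4, β=8; u≡7, v≡1 (mod 8); ε(u)ε(v)=1·0, αω(v)=4·0, βω(u)=8·0; sum ≡ 0  ⇒  +1.
(a,b)_29: α=1, u≡23; β=0, v≡3 (mod 29); (23|29)=+1, (3|29)=-1; sign (−1)^0·+1^0·-1^1 = -1.
(a,b)_3: α=5, u≡2; β=1, v≡1 (mod 3); (2|3)=-1, (1|3)=+1; sign (−1)^1·-1^1·+1^5 = +1.
(a,b)_23: α=1, u≡10; β=0, v≡12 (mod 23); (10|23)=-1, (12|23)=+1; sign (−1)^0·-1^0·+1^1 = +1.
(a,b)_13: α=1, u≡6; β=0, v≡5 (mod 13); (6|13)=-1, (5|13)=-1; sign (−1)^0·-1^0·-1^1 = -1.
(a,b)_∞: sgn(286143)=+, sgn(-15)=−, so +1.
(a,b)_5: α=4, u≡3; β=-1, v≡2 (mod 5); (3|5)=-1, (2|5)=-1; sign (−1)^0·-1^-1·-1^4 = -1.
|Ram(286143, -15)| = 4, even; anisotropic at {5, 11, 13, 29}.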